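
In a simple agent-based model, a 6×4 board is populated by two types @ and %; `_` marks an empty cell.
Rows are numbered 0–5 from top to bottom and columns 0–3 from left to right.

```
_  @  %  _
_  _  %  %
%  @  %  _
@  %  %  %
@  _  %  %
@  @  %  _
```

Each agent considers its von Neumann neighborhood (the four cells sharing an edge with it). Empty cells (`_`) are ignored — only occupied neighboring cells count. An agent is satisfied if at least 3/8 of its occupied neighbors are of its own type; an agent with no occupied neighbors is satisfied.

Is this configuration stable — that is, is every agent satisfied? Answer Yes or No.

No

(0,1)@ 0/1 not
(0,2)% 1/2 satisfied
(1,2)% 3/3 satisfied
(1,3)% 1/1 satisfied
(2,0)% 0/2 not
(2,1)@ 0/3 not
(2,2)% 2/3 satisfied
(3,0)@ 1/3 not
(3,1)% 1/3 not
(3,2)% 4/4 satisfied
(3,3)% 2/2 satisfied
(4,0)@ 2/2 satisfied
(4,2)% 3/3 satisfied
(4,3)% 2/2 satisfied
(5,0)@ 2/2 satisfied
(5,1)@ 1/2 satisfied
(5,2)% 1/2 satisfied
For instance (0,1) has only 0/1 same-type neighbors, below 3/8.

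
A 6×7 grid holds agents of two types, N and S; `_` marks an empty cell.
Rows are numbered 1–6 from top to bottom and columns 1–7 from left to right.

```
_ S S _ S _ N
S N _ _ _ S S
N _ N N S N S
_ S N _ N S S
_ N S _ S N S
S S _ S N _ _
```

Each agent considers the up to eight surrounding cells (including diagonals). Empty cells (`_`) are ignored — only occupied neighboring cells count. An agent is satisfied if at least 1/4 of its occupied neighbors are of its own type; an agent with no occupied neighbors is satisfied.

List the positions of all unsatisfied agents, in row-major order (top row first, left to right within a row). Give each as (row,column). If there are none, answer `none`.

Row 1: (1,2)S 2/3 ✓ · (1,3)S 1/2 ✓ · (1,5)S 1/1 ✓ · (1,7)N 0/2 ✗
Row 2: (2,1)S 1/3 ✓ · (2,2)N 2/5 ✓ · (2,6)S 4/6 ✓ · (2,7)S 2/4 ✓
Row 3: (3,1)N 1/3 ✓ · (3,3)N 3/4 ✓ · (3,4)N 3/4 ✓ · (3,5)S 2/5 ✓ · (3,6)N 1/7 ✗ · (3,7)S 4/5 ✓
Row 4: (4,2)S 1/5 ✗ · (4,3)N 3/5 ✓ · (4,5)N 3/6 ✓ · (4,6)S 5/8 ✓ · (4,7)S 3/5 ✓
Row 5: (5,2)N 1/5 ✗ · (5,3)S 3/5 ✓ · (5,5)S 2/5 ✓ · (5,6)N 2/6 ✓ · (5,7)S 2/3 ✓
Row 6: (6,1)S 1/2 ✓ · (6,2)S 2/3 ✓ · (6,4)S 2/3 ✓ · (6,5)N 1/3 ✓

(1,7), (3,6), (4,2), (5,2)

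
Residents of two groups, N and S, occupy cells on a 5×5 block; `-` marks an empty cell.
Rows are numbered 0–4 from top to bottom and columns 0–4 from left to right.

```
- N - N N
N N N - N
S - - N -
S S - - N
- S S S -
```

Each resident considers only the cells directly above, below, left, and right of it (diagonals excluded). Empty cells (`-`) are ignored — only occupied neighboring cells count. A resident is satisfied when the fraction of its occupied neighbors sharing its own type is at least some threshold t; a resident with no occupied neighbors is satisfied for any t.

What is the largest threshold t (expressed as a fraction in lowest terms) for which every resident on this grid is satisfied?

Row 0: (0,1)N 1/1 · (0,3)N 1/1 · (0,4)N 2/2
Row 1: (1,0)N 1/2 · (1,1)N 3/3 · (1,2)N 1/1 · (1,4)N 1/1
Row 2: (2,0)S 1/2 · (2,3)N — no occupied neighbors
Row 3: (3,0)S 2/2 · (3,1)S 2/2 · (3,4)N — no occupied neighbors
Row 4: (4,1)S 2/2 · (4,2)S 2/2 · (4,3)S 1/1
The smallest same-type fraction is 1/2 at (1,0), which reduces to 1/2. Any threshold above that leaves this resident unsatisfied.

1/2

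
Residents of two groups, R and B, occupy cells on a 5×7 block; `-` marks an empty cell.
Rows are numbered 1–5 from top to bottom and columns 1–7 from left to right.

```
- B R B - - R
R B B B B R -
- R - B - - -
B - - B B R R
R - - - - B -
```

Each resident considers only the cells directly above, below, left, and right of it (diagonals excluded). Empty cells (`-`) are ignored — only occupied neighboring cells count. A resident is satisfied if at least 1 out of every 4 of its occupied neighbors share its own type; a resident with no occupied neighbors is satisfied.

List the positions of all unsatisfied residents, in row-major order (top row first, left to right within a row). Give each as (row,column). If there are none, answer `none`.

(1,3), (2,1), (2,6), (3,2), (4,1), (5,1), (5,6)

(1,2)B 1/2 ok
(1,3)R 0/3 unhappy
(1,4)B 1/2 ok
(1,7)R 0/0 ok
(2,1)R 0/1 unhappy
(2,2)B 2/4 ok
(2,3)B 2/3 ok
(2,4)B 4/4 ok
(2,5)B 1/2 ok
(2,6)R 0/1 unhappy
(3,2)R 0/1 unhappy
(3,4)B 2/2 ok
(4,1)B 0/1 unhappy
(4,4)B 2/2 ok
(4,5)B 1/2 ok
(4,6)R 1/3 ok
(4,7)R 1/1 ok
(5,1)R 0/1 unhappy
(5,6)B 0/1 unhappy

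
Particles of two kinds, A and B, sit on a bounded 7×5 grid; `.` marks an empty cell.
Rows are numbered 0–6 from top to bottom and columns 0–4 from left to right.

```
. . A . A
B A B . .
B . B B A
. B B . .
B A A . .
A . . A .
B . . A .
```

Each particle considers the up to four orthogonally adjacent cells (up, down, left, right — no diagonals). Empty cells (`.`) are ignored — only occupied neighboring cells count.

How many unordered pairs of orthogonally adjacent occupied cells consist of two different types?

Scan each occupied cell's neighbors to the right and below so each pair is counted once.
From row 0: 1 unlike of 1 pairs (running 1/1).
From row 1: 2 unlike of 4 pairs (running 3/5).
From row 2: 1 unlike of 3 pairs (running 4/8).
From row 3: 2 unlike of 3 pairs (running 6/11).
From row 4: 2 unlike of 3 pairs (running 8/14).
From row 5: 1 unlike of 2 pairs (running 9/16).
Total adjacent occupied pairs: 16; unlike-type pairs: 9.

9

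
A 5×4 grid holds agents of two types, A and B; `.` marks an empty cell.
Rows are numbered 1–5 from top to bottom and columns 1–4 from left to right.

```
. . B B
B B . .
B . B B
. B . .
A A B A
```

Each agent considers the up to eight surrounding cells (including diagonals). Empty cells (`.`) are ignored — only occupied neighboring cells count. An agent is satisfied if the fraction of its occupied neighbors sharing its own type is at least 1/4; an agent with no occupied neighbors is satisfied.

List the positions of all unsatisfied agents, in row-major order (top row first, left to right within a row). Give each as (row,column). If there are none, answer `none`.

Row 1: (1,3)B 2/2 ✓ · (1,4)B 1/1 ✓
Row 2: (2,1)B 2/2 ✓ · (2,2)B 4/4 ✓
Row 3: (3,1)B 3/3 ✓ · (3,3)B 3/3 ✓ · (3,4)B 1/1 ✓
Row 4: (4,2)B 3/5 ✓
Row 5: (5,1)A 1/2 ✓ · (5,2)A 1/3 ✓ · (5,3)B 1/3 ✓ · (5,4)A 0/1 ✗

(5,4)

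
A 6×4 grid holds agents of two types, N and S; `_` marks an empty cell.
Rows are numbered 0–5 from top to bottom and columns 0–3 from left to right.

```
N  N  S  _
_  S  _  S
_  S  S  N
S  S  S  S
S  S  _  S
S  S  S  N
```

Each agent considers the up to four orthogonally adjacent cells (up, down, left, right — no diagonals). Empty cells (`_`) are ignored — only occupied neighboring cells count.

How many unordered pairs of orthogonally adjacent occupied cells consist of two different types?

7

Scan each occupied cell's neighbors to the right and below so each pair is counted once.
From row 0: 2 unlike of 3 pairs (running 2/3).
From row 1: 1 unlike of 2 pairs (running 3/5).
From row 2: 2 unlike of 5 pairs (running 5/10).
From row 3: 0 unlike of 6 pairs (running 5/16).
From row 4: 1 unlike of 4 pairs (running 6/20).
From row 5: 1 unlike of 3 pairs (running 7/23).
Total adjacent occupied pairs: 23; unlike-type pairs: 7.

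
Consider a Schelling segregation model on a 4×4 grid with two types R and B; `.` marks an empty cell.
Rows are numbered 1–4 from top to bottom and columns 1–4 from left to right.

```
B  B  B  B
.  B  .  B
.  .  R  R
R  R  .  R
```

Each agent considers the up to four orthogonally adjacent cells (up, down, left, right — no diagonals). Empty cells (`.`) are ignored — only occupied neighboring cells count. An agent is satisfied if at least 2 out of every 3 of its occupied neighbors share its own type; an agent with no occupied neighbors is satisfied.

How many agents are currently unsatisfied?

1

(1,1)B 1/1 ok
(1,2)B 3/3 ok
(1,3)B 2/2 ok
(1,4)B 2/2 ok
(2,2)B 1/1 ok
(2,4)B 1/2 unhappy
(3,3)R 1/1 ok
(3,4)R 2/3 ok
(4,1)R 1/1 ok
(4,2)R 1/1 ok
(4,4)R 1/1 ok
Unsatisfied: (2,4) — 1 in total.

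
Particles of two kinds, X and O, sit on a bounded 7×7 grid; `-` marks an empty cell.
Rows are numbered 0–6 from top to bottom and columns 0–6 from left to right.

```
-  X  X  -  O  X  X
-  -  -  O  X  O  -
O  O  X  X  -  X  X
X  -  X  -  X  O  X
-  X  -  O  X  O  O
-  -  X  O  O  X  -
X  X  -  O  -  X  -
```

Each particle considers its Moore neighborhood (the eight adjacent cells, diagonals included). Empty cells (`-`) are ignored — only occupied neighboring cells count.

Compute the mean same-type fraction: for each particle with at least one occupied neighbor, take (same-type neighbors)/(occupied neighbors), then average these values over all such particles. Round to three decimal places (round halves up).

0.528

(0,1)X 1/1
(0,2)X 1/2
(0,4)O 2/4
(0,5)X 2/4
(0,6)X 1/2
(1,3)O 1/5
(1,4)X 3/6
(1,5)O 1/6
(2,0)O 1/2
(2,1)O 1/4
(2,2)X 2/4
(2,3)X 4/5
(2,5)X 4/6
(2,6)X 2/4
(3,0)X 1/3
(3,2)X 3/5
(3,4)X 3/6
(3,5)O 2/7
(3,6)X 2/5
(4,1)X 3/3
(4,3)O 2/6
(4,4)X 2/7
(4,5)O 3/7
(4,6)O 2/4
(5,2)X 2/5
(5,3)O 3/5
(5,4)O 4/7
(5,5)X 2/5
(6,0)X 1/1
(6,1)X 2/2
(6,3)O 2/3
(6,5)X 1/2
Sum over 32 particles: 1/1 + 1/2 + 2/4 + 2/4 + 1/2 + 1/5 + 3/6 + 1/6 + 1/2 + 1/4 + 2/4 + 4/5 + 4/6 + 2/4 + 1/3 + 3/5 + 3/6 + 2/7 + 2/5 + 3/3 + 2/6 + 2/7 + 3/7 + 2/4 + 2/5 + 3/5 + 4/7 + 2/5 + 1/1 + 2/2 + 2/3 + 1/2 = 7093/420; mean = 7093/420 ÷ 32 = 7093/13440 = 0.527752… → 0.528.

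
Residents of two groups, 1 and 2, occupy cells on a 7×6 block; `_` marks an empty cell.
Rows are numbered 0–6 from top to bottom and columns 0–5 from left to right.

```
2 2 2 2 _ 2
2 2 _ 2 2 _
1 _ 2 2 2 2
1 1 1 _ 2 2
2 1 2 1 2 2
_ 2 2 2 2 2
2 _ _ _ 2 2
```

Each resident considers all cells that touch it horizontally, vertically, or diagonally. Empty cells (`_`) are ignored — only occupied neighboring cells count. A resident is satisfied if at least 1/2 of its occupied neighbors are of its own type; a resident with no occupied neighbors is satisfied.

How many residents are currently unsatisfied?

(0,0)2 3/3 ok
(0,1)2 4/4 ok
(0,2)2 4/4 ok
(0,3)2 3/3 ok
(0,5)2 1/1 ok
(1,0)2 3/4 ok
(1,1)2 5/6 ok
(1,3)2 6/6 ok
(1,4)2 6/6 ok
(2,0)1 2/4 ok
(2,2)2 3/5 ok
(2,3)2 5/6 ok
(2,4)2 6/6 ok
(2,5)2 4/4 ok
(3,0)1 3/4 ok
(3,1)1 4/7 ok
(3,2)1 3/6 ok
(3,4)2 6/7 ok
(3,5)2 5/5 ok
(4,0)2 1/4 unhappy
(4,1)1 3/7 unhappy
(4,2)2 3/7 unhappy
(4,3)1 1/7 unhappy
(4,4)2 6/7 ok
(4,5)2 5/5 ok
(5,1)2 4/5 ok
(5,2)2 3/5 ok
(5,3)2 5/6 ok
(5,4)2 6/7 ok
(5,5)2 5/5 ok
(6,0)2 1/1 ok
(6,4)2 4/4 ok
(6,5)2 3/3 ok
Unsatisfied: (4,0), (4,1), (4,2), (4,3) — 4 in total.

4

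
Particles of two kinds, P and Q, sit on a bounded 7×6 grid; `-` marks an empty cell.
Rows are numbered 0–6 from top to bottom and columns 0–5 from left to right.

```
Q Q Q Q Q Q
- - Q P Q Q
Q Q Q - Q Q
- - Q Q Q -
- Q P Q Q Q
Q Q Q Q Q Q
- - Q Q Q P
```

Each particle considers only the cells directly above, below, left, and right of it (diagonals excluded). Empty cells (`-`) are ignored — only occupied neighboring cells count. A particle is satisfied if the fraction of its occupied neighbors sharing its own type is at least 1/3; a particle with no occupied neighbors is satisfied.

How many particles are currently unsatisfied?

3

(0,0)Q 1/1 ✓
(0,1)Q 2/2 ✓
(0,2)Q 3/3 ✓
(0,3)Q 2/3 ✓
(0,4)Q 3/3 ✓
(0,5)Q 2/2 ✓
(1,2)Q 2/3 ✓
(1,3)P 0/3 ✗
(1,4)Q 3/4 ✓
(1,5)Q 3/3 ✓
(2,0)Q 1/1 ✓
(2,1)Q 2/2 ✓
(2,2)Q 3/3 ✓
(2,4)Q 3/3 ✓
(2,5)Q 2/2 ✓
(3,2)Q 2/3 ✓
(3,3)Q 3/3 ✓
(3,4)Q 3/3 ✓
(4,1)Q 1/2 ✓
(4,2)P 0/4 ✗
(4,3)Q 3/4 ✓
(4,4)Q 4/4 ✓
(4,5)Q 2/2 ✓
(5,0)Q 1/1 ✓
(5,1)Q 3/3 ✓
(5,2)Q 3/4 ✓
(5,3)Q 4/4 ✓
(5,4)Q 4/4 ✓
(5,5)Q 2/3 ✓
(6,2)Q 2/2 ✓
(6,3)Q 3/3 ✓
(6,4)Q 2/3 ✓
(6,5)P 0/2 ✗
Unsatisfied: (1,3), (4,2), (6,5) — 3 in total.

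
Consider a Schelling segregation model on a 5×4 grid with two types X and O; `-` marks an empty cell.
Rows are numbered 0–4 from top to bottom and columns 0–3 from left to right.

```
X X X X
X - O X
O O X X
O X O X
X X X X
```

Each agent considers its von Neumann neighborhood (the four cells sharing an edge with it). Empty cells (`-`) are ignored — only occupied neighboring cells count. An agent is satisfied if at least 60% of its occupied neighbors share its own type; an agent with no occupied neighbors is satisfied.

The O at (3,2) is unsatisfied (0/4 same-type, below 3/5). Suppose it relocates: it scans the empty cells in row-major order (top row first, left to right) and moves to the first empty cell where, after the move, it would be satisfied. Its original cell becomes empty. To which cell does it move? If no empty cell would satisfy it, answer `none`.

Vacating (3,2). Empty cells in order:
  (1,1): 2/4 same-type → still unsatisfied.

none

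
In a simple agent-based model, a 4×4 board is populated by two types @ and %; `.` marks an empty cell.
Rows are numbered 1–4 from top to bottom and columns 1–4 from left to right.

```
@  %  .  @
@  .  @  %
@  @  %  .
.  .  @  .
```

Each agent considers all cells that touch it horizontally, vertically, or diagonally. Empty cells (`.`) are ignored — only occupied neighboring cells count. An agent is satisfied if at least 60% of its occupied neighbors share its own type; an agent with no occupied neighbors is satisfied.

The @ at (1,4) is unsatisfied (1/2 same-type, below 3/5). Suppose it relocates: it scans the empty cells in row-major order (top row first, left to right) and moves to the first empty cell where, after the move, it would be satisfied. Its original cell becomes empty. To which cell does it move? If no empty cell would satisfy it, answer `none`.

(2,2)

Vacating (1,4). Empty cells in order:
  (1,3): 1/3 same-type → still unsatisfied.
  (2,2): 5/7 same-type → satisfied — stop here.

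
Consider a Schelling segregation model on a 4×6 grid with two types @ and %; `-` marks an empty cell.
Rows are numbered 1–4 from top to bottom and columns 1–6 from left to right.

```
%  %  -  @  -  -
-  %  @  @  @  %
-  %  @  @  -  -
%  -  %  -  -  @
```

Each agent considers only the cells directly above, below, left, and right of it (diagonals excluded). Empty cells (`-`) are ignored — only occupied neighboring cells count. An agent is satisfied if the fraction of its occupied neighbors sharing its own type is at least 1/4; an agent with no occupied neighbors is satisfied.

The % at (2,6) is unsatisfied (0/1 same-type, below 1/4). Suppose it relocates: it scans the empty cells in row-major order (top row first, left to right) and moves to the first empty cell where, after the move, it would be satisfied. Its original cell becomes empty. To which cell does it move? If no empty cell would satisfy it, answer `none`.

(1,3)

Vacating (2,6). Empty cells in order:
  (1,3): 1/3 same-type → satisfied — stop here.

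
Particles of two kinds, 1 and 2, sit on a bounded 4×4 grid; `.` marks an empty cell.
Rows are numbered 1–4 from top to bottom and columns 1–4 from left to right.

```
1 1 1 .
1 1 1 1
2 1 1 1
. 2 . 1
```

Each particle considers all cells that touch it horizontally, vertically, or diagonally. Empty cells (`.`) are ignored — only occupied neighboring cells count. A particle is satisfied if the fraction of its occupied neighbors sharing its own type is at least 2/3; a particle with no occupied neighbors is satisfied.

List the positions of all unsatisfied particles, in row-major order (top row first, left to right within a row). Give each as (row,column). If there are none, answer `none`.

(3,1), (4,2)

(1,1)1 3/3 ok
(1,2)1 5/5 ok
(1,3)1 4/4 ok
(2,1)1 4/5 ok
(2,2)1 7/8 ok
(2,3)1 7/7 ok
(2,4)1 4/4 ok
(3,1)2 1/4 unhappy
(3,2)1 4/6 ok
(3,3)1 6/7 ok
(3,4)1 4/4 ok
(4,2)2 1/3 unhappy
(4,4)1 2/2 ok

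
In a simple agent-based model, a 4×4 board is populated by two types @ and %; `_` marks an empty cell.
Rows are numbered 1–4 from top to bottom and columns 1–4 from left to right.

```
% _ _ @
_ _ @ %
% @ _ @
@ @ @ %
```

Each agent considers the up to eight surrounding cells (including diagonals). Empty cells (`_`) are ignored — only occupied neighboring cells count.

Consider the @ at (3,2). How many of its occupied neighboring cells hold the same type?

4

Occupied neighbors of (3,2): (2,3)=@, (3,1)=%, (4,1)=@, (4,2)=@, (4,3)=@.
Same type (@): 4 of 5.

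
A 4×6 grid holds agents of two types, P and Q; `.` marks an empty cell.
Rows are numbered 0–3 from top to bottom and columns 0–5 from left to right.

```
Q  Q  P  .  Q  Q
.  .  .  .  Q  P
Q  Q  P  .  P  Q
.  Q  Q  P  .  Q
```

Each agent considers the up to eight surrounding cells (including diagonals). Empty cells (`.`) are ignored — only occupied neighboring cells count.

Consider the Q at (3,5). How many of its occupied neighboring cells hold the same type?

1

Occupied neighbors of (3,5): (2,4)=P, (2,5)=Q.
Same type (Q): 1 of 2.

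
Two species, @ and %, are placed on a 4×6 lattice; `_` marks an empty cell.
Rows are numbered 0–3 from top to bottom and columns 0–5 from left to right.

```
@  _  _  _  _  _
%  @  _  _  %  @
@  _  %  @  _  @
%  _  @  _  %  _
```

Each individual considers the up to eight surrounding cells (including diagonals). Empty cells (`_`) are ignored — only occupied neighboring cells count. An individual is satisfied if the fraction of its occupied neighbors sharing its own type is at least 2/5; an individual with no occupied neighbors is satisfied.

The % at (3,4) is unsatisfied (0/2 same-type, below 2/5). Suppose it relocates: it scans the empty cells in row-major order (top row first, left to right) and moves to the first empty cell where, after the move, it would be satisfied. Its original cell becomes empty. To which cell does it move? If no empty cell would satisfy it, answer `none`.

(0,3)

Vacating (3,4). Empty cells in order:
  (0,1): 1/3 same-type → still unsatisfied.
  (0,2): 0/1 same-type → still unsatisfied.
  (0,3): 1/1 same-type → satisfied — stop here.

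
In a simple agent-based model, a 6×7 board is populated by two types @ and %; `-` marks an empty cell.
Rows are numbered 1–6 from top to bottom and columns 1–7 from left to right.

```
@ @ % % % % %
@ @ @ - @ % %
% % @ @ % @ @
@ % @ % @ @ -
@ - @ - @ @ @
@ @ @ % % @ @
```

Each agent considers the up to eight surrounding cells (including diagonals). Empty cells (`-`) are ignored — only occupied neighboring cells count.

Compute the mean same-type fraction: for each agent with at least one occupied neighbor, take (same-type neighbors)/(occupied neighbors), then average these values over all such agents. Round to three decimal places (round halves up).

0.608

Row 1: (1,1)@ 3/3 · (1,2)@ 4/5 · (1,3)% 1/4 · (1,4)% 2/4 · (1,5)% 3/4 · (1,6)% 4/5 · (1,7)% 3/3
Row 2: (2,1)@ 3/5 · (2,2)@ 5/8 · (2,3)@ 4/7 · (2,5)@ 2/7 · (2,6)% 5/8 · (2,7)% 3/5
Row 3: (3,1)% 2/5 · (3,2)% 2/8 · (3,3)@ 4/7 · (3,4)@ 5/7 · (3,5)% 2/7 · (3,6)@ 4/7 · (3,7)@ 2/4
Row 4: (4,1)@ 1/4 · (4,2)% 2/7 · (4,3)@ 3/6 · (4,4)% 1/7 · (4,5)@ 5/7 · (4,6)@ 6/7
Row 5: (5,1)@ 3/4 · (5,3)@ 3/6 · (5,5)@ 4/7 · (5,6)@ 6/7 · (5,7)@ 4/4
Row 6: (6,1)@ 2/2 · (6,2)@ 4/4 · (6,3)@ 2/3 · (6,4)% 1/4 · (6,5)% 1/4 · (6,6)@ 4/5 · (6,7)@ 3/3
Sum over 38 agents: 3/3 + 4/5 + 1/4 + 2/4 + 3/4 + 4/5 + 3/3 + 3/5 + 5/8 + 4/7 + 2/7 + 5/8 + 3/5 + 2/5 + 2/8 + 4/7 + 5/7 + 2/7 + 4/7 + 2/4 + 1/4 + 2/7 + 3/6 + 1/7 + 5/7 + 6/7 + 3/4 + 3/6 + 4/7 + 6/7 + 4/4 + 2/2 + 4/4 + 2/3 + 1/4 + 1/4 + 4/5 + 3/3 = 485/21; mean = 485/21 ÷ 38 = 485/798 = 0.607769… → 0.608.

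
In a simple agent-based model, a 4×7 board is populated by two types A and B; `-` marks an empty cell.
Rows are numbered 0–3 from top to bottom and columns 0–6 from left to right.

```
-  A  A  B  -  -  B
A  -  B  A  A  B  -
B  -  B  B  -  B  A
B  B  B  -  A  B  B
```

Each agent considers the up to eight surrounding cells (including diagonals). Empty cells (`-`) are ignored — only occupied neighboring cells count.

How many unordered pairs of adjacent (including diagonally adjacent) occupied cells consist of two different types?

Scan each occupied cell's neighbors to the right and below (and the two forward diagonals) so each pair is counted once.
From row 0: 5 unlike of 10 pairs (running 5/10).
From row 1: 8 unlike of 12 pairs (running 13/22).
From row 2: 5 unlike of 13 pairs (running 18/35).
From row 3: 1 unlike of 4 pairs (running 19/39).
Total adjacent occupied pairs: 39; unlike-type pairs: 19.

19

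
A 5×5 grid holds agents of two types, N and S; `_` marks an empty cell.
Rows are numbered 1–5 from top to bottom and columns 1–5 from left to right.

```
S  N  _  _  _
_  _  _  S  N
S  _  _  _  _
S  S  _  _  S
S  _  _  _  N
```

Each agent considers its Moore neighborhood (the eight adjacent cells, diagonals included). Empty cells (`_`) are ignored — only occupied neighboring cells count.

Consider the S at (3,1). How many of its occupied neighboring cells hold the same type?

2

Occupied neighbors of (3,1): (4,1)=S, (4,2)=S.
Same type (S): 2 of 2.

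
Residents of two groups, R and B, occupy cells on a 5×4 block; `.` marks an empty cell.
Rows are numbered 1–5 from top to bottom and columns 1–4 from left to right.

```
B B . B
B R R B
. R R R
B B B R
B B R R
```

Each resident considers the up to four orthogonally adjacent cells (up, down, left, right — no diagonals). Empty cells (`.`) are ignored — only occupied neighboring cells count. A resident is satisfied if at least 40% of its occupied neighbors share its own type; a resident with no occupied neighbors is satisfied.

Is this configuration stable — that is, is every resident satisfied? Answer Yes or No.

No

(1,1)B 2/2 satisfied
(1,2)B 1/2 satisfied
(1,4)B 1/1 satisfied
(2,1)B 1/2 satisfied
(2,2)R 2/4 satisfied
(2,3)R 2/3 satisfied
(2,4)B 1/3 not
(3,2)R 2/3 satisfied
(3,3)R 3/4 satisfied
(3,4)R 2/3 satisfied
(4,1)B 2/2 satisfied
(4,2)B 3/4 satisfied
(4,3)B 1/4 not
(4,4)R 2/3 satisfied
(5,1)B 2/2 satisfied
(5,2)B 2/3 satisfied
(5,3)R 1/3 not
(5,4)R 2/2 satisfied
For instance (2,4) has only 1/3 same-type neighbors, below 2/5.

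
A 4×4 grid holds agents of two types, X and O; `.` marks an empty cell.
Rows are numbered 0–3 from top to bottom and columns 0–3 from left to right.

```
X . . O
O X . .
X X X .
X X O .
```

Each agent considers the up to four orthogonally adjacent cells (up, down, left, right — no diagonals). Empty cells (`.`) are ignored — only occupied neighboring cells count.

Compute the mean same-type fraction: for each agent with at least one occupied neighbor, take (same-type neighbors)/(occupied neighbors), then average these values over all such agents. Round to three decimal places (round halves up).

Row 0: (0,0)X 0/1 · (0,3)O — no occupied neighbors
Row 1: (1,0)O 0/3 · (1,1)X 1/2
Row 2: (2,0)X 2/3 · (2,1)X 4/4 · (2,2)X 1/2
Row 3: (3,0)X 2/2 · (3,1)X 2/3 · (3,2)O 0/2
Sum over 9 agents: 0/1 + 0/3 + 1/2 + 2/3 + 4/4 + 1/2 + 2/2 + 2/3 + 0/2 = 13/3; mean = 13/3 ÷ 9 = 13/27 = 0.481481… → 0.481.

0.481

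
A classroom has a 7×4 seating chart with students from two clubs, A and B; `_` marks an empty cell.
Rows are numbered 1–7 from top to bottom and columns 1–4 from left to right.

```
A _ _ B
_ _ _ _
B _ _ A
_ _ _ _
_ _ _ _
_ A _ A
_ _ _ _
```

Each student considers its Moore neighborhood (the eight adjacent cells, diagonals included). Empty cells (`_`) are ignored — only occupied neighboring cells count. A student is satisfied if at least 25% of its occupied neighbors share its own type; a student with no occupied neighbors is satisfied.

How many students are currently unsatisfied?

(1,1)A 0/0 ✓
(1,4)B 0/0 ✓
(3,1)B 0/0 ✓
(3,4)A 0/0 ✓
(6,2)A 0/0 ✓
(6,4)A 0/0 ✓
Every one meets the threshold.

0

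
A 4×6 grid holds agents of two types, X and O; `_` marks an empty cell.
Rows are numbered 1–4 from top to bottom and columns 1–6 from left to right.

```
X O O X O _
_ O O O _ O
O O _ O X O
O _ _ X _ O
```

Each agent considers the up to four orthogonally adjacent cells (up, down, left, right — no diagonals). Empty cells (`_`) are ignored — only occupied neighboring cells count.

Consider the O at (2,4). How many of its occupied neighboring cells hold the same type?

2

Occupied neighbors of (2,4): (1,4)=X, (3,4)=O, (2,3)=O.
Same type (O): 2 of 3.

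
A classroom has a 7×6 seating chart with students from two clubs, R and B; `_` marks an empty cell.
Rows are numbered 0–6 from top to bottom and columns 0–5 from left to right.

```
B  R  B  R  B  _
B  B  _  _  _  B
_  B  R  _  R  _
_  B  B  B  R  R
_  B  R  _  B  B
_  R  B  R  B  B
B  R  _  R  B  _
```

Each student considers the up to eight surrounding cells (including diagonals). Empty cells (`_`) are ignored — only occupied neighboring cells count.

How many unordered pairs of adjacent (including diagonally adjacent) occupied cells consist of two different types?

Scan each occupied cell's neighbors to the right and below (and the two forward diagonals) so each pair is counted once.
Row 0: B(0,0)–R(0,1)≠ B(0,0)–B(1,0)= B(0,0)–B(1,1)= R(0,1)–B(0,2)≠ R(0,1)–B(1,1)≠ R(0,1)–B(1,0)≠ B(0,2)–R(0,3)≠ B(0,2)–B(1,1)= R(0,3)–B(0,4)≠ B(0,4)–B(1,5)=  → 6/10 unlike.
Row 1: B(1,0)–B(1,1)= B(1,0)–B(2,1)= B(1,1)–B(2,1)= B(1,1)–R(2,2)≠ B(1,5)–R(2,4)≠  → 2/5 unlike.
Row 2: B(2,1)–R(2,2)≠ B(2,1)–B(3,1)= B(2,1)–B(3,2)= R(2,2)–B(3,2)≠ R(2,2)–B(3,3)≠ R(2,2)–B(3,1)≠ R(2,4)–R(3,4)= R(2,4)–R(3,5)= R(2,4)–B(3,3)≠  → 5/9 unlike.
Row 3: B(3,1)–B(3,2)= B(3,1)–B(4,1)= B(3,1)–R(4,2)≠ B(3,2)–B(3,3)= B(3,2)–R(4,2)≠ B(3,2)–B(4,1)= B(3,3)–R(3,4)≠ B(3,3)–B(4,4)= B(3,3)–R(4,2)≠ R(3,4)–R(3,5)= R(3,4)–B(4,4)≠ R(3,4)–B(4,5)≠ R(3,5)–B(4,5)≠ R(3,5)–B(4,4)≠  → 8/14 unlike.
Row 4: B(4,1)–R(4,2)≠ B(4,1)–R(5,1)≠ B(4,1)–B(5,2)= R(4,2)–B(5,2)≠ R(4,2)–R(5,3)= R(4,2)–R(5,1)= B(4,4)–B(4,5)= B(4,4)–B(5,4)= B(4,4)–B(5,5)= B(4,4)–R(5,3)≠ B(4,5)–B(5,5)= B(4,5)–B(5,4)=  → 4/12 unlike.
Row 5: R(5,1)–B(5,2)≠ R(5,1)–R(6,1)= R(5,1)–B(6,0)≠ B(5,2)–R(5,3)≠ B(5,2)–R(6,3)≠ B(5,2)–R(6,1)≠ R(5,3)–B(5,4)≠ R(5,3)–R(6,3)= R(5,3)–B(6,4)≠ B(5,4)–B(5,5)= B(5,4)–B(6,4)= B(5,4)–R(6,3)≠ B(5,5)–B(6,4)=  → 8/13 unlike.
Row 6: B(6,0)–R(6,1)≠ R(6,3)–B(6,4)≠  → 2/2 unlike.
Total adjacent occupied pairs: 65; unlike-type pairs: 35.

35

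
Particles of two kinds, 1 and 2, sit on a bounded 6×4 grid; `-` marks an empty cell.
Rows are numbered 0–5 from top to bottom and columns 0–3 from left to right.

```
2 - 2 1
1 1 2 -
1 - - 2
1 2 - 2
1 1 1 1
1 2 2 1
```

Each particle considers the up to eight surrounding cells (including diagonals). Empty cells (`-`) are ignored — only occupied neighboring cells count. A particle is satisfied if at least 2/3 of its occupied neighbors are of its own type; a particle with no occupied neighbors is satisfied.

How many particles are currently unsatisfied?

13

Row 0: (0,0)2 0/2 unhappy · (0,2)2 1/3 unhappy · (0,3)1 0/2 unhappy
Row 1: (1,0)1 2/3 ok · (1,1)1 2/5 unhappy · (1,2)2 2/4 unhappy
Row 2: (2,0)1 3/4 ok · (2,3)2 2/2 ok
Row 3: (3,0)1 3/4 ok · (3,1)2 0/5 unhappy · (3,3)2 1/3 unhappy
Row 4: (4,0)1 3/5 unhappy · (4,1)1 4/7 unhappy · (4,2)1 3/7 unhappy · (4,3)1 2/4 unhappy
Row 5: (5,0)1 2/3 ok · (5,1)2 1/5 unhappy · (5,2)2 1/5 unhappy · (5,3)1 2/3 ok
Unsatisfied: (0,0), (0,2), (0,3), (1,1), (1,2), (3,1), (3,3), (4,0), (4,1), (4,2), (4,3), (5,1), (5,2) — 13 in total.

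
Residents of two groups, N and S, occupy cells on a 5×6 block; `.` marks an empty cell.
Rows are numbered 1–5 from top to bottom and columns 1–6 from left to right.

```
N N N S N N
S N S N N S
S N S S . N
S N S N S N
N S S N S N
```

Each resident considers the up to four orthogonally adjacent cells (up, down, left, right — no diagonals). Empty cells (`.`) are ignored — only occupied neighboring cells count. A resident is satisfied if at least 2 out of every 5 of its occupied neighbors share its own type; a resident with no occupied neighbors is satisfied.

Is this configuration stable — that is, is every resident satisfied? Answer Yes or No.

No

(1,1)N 1/2 satisfied
(1,2)N 3/3 satisfied
(1,3)N 1/3 not
(1,4)S 0/3 not
(1,5)N 2/3 satisfied
(1,6)N 1/2 satisfied
(2,1)S 1/3 not
(2,2)N 2/4 satisfied
(2,3)S 1/4 not
(2,4)N 1/4 not
(2,5)N 2/3 satisfied
(2,6)S 0/3 not
(3,1)S 2/3 satisfied
(3,2)N 2/4 satisfied
(3,3)S 3/4 satisfied
(3,4)S 1/3 not
(3,6)N 1/2 satisfied
(4,1)S 1/3 not
(4,2)N 1/4 not
(4,3)S 2/4 satisfied
(4,4)N 1/4 not
(4,5)S 1/3 not
(4,6)N 2/3 satisfied
(5,1)N 0/2 not
(5,2)S 1/3 not
(5,3)S 2/3 satisfied
(5,4)N 1/3 not
(5,5)S 1/3 not
(5,6)N 1/2 satisfied
For instance (1,3) has only 1/3 same-type neighbors, below 2/5.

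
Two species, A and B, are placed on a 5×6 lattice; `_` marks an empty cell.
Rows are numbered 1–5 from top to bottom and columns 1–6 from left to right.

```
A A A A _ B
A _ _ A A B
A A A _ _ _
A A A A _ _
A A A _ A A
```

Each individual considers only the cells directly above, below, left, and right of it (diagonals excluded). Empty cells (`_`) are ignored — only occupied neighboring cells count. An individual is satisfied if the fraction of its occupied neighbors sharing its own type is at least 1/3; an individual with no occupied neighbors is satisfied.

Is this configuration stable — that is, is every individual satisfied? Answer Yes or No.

Row 1: (1,1)A 2/2 ok · (1,2)A 2/2 ok · (1,3)A 2/2 ok · (1,4)A 2/2 ok · (1,6)B 1/1 ok
Row 2: (2,1)A 2/2 ok · (2,4)A 2/2 ok · (2,5)A 1/2 ok · (2,6)B 1/2 ok
Row 3: (3,1)A 3/3 ok · (3,2)A 3/3 ok · (3,3)A 2/2 ok
Row 4: (4,1)A 3/3 ok · (4,2)A 4/4 ok · (4,3)A 4/4 ok · (4,4)A 1/1 ok
Row 5: (5,1)A 2/2 ok · (5,2)A 3/3 ok · (5,3)A 2/2 ok · (5,5)A 1/1 ok · (5,6)A 1/1 ok
All meet the threshold, so the configuration is stable.

Yes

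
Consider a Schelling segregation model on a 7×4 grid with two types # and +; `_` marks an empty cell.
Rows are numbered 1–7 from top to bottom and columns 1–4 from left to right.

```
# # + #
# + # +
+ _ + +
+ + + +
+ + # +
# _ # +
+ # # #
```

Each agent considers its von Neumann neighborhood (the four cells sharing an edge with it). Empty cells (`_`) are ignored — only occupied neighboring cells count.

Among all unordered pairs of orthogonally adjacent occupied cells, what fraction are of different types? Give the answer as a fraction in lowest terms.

Scan each occupied cell's neighbors to the right and below so each pair is counted once.
From row 1: 5 unlike of 7 pairs (running 5/7).
From row 2: 5 unlike of 6 pairs (running 10/13).
From row 3: 0 unlike of 4 pairs (running 10/17).
From row 4: 1 unlike of 7 pairs (running 11/24).
From row 5: 3 unlike of 6 pairs (running 14/30).
From row 6: 3 unlike of 4 pairs (running 17/34).
From row 7: 1 unlike of 3 pairs (running 18/37).
Total adjacent occupied pairs: 37; unlike-type pairs: 18.
18/37 is already in lowest terms.

18/37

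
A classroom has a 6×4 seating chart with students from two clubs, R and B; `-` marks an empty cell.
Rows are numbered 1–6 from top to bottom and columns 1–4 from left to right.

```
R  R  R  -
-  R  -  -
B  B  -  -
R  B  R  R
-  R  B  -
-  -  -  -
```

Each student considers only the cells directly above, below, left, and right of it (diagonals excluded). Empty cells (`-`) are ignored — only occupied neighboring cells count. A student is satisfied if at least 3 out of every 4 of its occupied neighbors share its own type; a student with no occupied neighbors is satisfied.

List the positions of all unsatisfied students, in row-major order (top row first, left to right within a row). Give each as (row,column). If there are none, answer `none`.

Row 1: (1,1)R 1/1 ok · (1,2)R 3/3 ok · (1,3)R 1/1 ok
Row 2: (2,2)R 1/2 unhappy
Row 3: (3,1)B 1/2 unhappy · (3,2)B 2/3 unhappy
Row 4: (4,1)R 0/2 unhappy · (4,2)B 1/4 unhappy · (4,3)R 1/3 unhappy · (4,4)R 1/1 ok
Row 5: (5,2)R 0/2 unhappy · (5,3)B 0/2 unhappy

(2,2), (3,1), (3,2), (4,1), (4,2), (4,3), (5,2), (5,3)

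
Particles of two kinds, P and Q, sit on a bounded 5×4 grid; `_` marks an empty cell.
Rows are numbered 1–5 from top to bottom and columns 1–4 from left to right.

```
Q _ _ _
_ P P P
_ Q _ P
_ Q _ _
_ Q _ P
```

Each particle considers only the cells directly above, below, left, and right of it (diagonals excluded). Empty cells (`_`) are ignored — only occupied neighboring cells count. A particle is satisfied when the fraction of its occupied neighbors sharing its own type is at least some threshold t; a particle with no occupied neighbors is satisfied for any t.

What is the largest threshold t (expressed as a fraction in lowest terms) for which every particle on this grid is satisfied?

1/2

Row 1: (1,1)Q — no occupied neighbors
Row 2: (2,2)P 1/2 · (2,3)P 2/2 · (2,4)P 2/2
Row 3: (3,2)Q 1/2 · (3,4)P 1/1
Row 4: (4,2)Q 2/2
Row 5: (5,2)Q 1/1 · (5,4)P — no occupied neighbors
The smallest same-type fraction is 1/2 at (2,2), which reduces to 1/2. Any threshold above that leaves this particle unsatisfied.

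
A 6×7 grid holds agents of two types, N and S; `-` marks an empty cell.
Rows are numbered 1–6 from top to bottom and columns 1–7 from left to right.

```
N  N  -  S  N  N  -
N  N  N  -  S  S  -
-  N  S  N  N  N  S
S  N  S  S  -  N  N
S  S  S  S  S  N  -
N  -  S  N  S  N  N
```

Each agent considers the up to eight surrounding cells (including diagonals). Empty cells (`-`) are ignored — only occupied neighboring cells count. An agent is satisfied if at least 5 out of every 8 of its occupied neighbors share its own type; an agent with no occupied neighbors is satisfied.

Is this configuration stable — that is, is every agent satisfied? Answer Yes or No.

(1,1)N 3/3 ✓
(1,2)N 4/4 ✓
(1,4)S 1/3 ✗
(1,5)N 1/4 ✗
(1,6)N 1/3 ✗
(2,1)N 4/4 ✓
(2,2)N 5/6 ✓
(2,3)N 4/6 ✓
(2,5)S 2/7 ✗
(2,6)S 2/6 ✗
(3,2)N 4/7 ✗
(3,3)S 2/7 ✗
(3,4)N 2/6 ✗
(3,5)N 3/6 ✗
(3,6)N 3/6 ✗
(3,7)S 1/4 ✗
(4,1)S 2/4 ✗
(4,2)N 1/7 ✗
(4,3)S 5/8 ✓
(4,4)S 5/7 ✓
(4,6)N 4/6 ✓
(4,7)N 3/4 ✓
(5,1)S 2/4 ✗
(5,2)S 5/7 ✓
(5,3)S 5/7 ✓
(5,4)S 6/7 ✓
(5,5)S 3/7 ✗
(5,6)N 4/6 ✓
(6,1)N 0/2 ✗
(6,3)S 3/4 ✓
(6,4)N 0/5 ✗
(6,5)S 2/5 ✗
(6,6)N 2/4 ✗
(6,7)N 2/2 ✓
For instance (1,4) has only 1/3 same-type neighbors, below 5/8.

No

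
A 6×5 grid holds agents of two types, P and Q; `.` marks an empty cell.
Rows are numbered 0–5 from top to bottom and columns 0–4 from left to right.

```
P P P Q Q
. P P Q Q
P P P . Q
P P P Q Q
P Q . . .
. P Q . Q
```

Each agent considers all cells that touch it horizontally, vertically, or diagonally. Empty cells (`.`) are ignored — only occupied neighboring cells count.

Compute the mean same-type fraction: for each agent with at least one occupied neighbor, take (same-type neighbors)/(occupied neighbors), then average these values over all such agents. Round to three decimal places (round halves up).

Row 0: (0,0)P 2/2 · (0,1)P 4/4 · (0,2)P 3/5 · (0,3)Q 3/5 · (0,4)Q 3/3
Row 1: (1,1)P 7/7 · (1,2)P 5/7 · (1,3)Q 4/7 · (1,4)Q 4/4
Row 2: (2,0)P 4/4 · (2,1)P 7/7 · (2,2)P 5/7 · (2,4)Q 4/4
Row 3: (3,0)P 4/5 · (3,1)P 6/7 · (3,2)P 3/5 · (3,3)Q 2/4 · (3,4)Q 2/2
Row 4: (4,0)P 3/4 · (4,1)Q 1/6
Row 5: (5,1)P 1/3 · (5,2)Q 1/2 · (5,4)Q — no occupied neighbors
Sum over 22 agents: 2/2 + 4/4 + 3/5 + 3/5 + 3/3 + 7/7 + 5/7 + 4/7 + 4/4 + 4/4 + 7/7 + 5/7 + 4/4 + 4/5 + 6/7 + 3/5 + 2/4 + 2/2 + 3/4 + 1/6 + 1/3 + 1/2 = 2339/140; mean = 2339/140 ÷ 22 = 2339/3080 = 0.759415… → 0.759.

0.759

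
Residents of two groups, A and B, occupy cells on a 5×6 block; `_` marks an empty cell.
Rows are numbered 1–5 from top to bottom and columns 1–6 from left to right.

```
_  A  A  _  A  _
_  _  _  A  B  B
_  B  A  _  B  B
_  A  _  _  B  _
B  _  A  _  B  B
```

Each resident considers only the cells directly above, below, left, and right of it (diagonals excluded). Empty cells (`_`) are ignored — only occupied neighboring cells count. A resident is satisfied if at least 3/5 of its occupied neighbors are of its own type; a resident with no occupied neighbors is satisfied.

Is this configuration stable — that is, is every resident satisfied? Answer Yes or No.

Row 1: (1,2)A 1/1 ok · (1,3)A 1/1 ok · (1,5)A 0/1 unhappy
Row 2: (2,4)A 0/1 unhappy · (2,5)B 2/4 unhappy · (2,6)B 2/2 ok
Row 3: (3,2)B 0/2 unhappy · (3,3)A 0/1 unhappy · (3,5)B 3/3 ok · (3,6)B 2/2 ok
Row 4: (4,2)A 0/1 unhappy · (4,5)B 2/2 ok
Row 5: (5,1)B 0/0 ok · (5,3)A 0/0 ok · (5,5)B 2/2 ok · (5,6)B 1/1 ok
For instance (1,5) has only 0/1 same-type neighbors, below 3/5.

No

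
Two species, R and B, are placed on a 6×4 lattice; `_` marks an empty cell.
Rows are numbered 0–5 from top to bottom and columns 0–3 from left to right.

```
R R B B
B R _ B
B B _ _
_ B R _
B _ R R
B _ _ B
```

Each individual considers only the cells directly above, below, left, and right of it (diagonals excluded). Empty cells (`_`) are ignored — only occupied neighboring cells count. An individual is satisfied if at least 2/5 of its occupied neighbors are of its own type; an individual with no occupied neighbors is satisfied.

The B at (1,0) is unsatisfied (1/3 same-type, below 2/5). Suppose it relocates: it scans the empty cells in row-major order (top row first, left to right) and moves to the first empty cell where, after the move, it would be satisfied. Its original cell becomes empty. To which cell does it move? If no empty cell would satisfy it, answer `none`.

Vacating (1,0). Empty cells in order:
  (1,2): 2/3 same-type → satisfied — stop here.

(1,2)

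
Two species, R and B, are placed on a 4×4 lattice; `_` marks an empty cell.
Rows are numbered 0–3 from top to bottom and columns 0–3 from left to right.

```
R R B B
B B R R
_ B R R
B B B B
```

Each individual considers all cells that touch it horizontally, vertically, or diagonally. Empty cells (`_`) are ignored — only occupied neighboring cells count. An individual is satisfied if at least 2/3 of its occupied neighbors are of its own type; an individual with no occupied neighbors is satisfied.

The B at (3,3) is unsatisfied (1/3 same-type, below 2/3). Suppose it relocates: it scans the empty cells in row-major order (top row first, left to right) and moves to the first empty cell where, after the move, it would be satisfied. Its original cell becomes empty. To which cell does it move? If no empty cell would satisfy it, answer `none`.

Vacating (3,3). Empty cells in order:
  (2,0): 5/5 same-type → satisfied — stop here.

(2,0)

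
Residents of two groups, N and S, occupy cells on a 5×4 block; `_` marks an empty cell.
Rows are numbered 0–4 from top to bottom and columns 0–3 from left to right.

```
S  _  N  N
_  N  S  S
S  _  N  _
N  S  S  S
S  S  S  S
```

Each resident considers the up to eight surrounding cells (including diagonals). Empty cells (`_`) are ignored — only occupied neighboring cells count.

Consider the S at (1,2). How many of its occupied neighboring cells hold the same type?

Occupied neighbors of (1,2): (0,2)=N, (0,3)=N, (1,1)=N, (1,3)=S, (2,2)=N.
Same type (S): 1 of 5.

1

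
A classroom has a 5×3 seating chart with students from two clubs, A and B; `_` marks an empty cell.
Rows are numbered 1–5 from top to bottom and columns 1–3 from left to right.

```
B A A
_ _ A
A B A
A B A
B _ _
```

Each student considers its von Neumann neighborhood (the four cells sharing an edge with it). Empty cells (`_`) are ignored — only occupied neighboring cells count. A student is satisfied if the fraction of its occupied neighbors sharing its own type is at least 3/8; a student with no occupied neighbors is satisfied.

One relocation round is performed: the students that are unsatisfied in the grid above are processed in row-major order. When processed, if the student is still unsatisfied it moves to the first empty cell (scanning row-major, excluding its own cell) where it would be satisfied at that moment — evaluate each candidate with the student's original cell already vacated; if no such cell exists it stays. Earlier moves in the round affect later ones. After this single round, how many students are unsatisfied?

Initially unsatisfied (in order): (1,1), (3,2), (4,1), (4,2), (5,1).
  (1,1) → (5,2).
  (3,2) → (5,3).
  (4,1) → (1,1).
  (4,2): now satisfied by earlier moves; stays.
  (5,1): now satisfied by earlier moves; stays.
Resulting grid:
A A A
_ _ A
A _ A
_ B A
B B B
Unsatisfied now: (4,3).

1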